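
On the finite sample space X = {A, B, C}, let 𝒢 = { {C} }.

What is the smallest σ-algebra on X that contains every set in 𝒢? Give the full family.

|σ(𝒢)| = 4.  σ(𝒢) = { ∅, {C}, {A,B}, X }

Trace:
Initial family (3 sets): { ∅, {C}, X }.
Step 1 (1 new):
  {A,B}  = {C}ᶜ
  [4 total]
Step 2 adds nothing — fixpoint reached.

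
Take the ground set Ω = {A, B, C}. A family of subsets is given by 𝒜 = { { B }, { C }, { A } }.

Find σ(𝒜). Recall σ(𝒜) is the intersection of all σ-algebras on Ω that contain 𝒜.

σ(𝒜) = { {  }, { A }, { B }, { C }, { A, B }, { A, C }, { B, C }, Ω }

Trace:
Initial family (5 sets): { {  }, { A }, { B }, { C }, Ω }.
Pass 1 adds 3:
  { A, B }  = complement { C }
  { A, C }  = complement { B }
  { B, C }  = complement { A }
  [8 total]
After Pass 2 the family is unchanged; done.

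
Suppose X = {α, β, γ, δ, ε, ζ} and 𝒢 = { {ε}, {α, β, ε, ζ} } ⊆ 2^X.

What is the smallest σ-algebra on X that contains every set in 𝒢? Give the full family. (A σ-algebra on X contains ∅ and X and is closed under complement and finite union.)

|σ(𝒢)| = 8.  σ(𝒢) = { {}, {ε}, {γ, δ}, {α, β, ζ}, {γ, δ, ε}, {α, β, ε, ζ}, {α, β, γ, δ, ζ}, X }

Working:
Begin from { {}, {ε}, {α, β, ε, ζ}, X } (that is, 𝒢 plus ∅ and X).
Iteration 1: 2 new —
  {γ, δ}  = X∖{α, β, ε, ζ}
  {α, β, γ, δ, ζ}  = X∖{ε}
  [6 total]
Iteration 2: +1 →
  {γ, δ, ε}  = {γ, δ} ∪ {ε}
  [7 total]
Iteration 3: +1 →
  {α, β, ζ}  = X∖{γ, δ, ε}
  [8 total]
After Iteration 4 the family is unchanged; done.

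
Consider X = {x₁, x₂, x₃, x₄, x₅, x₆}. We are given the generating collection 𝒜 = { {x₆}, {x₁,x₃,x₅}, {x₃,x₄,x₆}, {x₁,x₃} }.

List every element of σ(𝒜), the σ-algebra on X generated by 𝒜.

Seed the family with 𝒜 together with ∅ and X: { {}, {x₆}, {x₁,x₃}, {x₁,x₃,x₅}, {x₃,x₄,x₆}, X }.
Round 1: +8 →
  {x₁,x₂,x₅}  = complement {x₃,x₄,x₆}
  {x₁,x₃,x₆}  = {x₁,x₃} ∪ {x₆}
  {x₂,x₄,x₆}  = complement {x₁,x₃,x₅}
  {x₁,x₃,x₄,x₆}  = {x₁,x₃} ∪ {x₃,x₄,x₆}
  {x₁,x₃,x₅,x₆}  = {x₁,x₃,x₅} ∪ {x₆}
  {x₂,x₄,x₅,x₆}  = complement {x₁,x₃}
  {x₁,x₂,x₃,x₄,x₅}  = complement {x₆}
  {x₁,x₃,x₄,x₅,x₆}  = {x₁,x₃,x₅} ∪ {x₃,x₄,x₆}
  (now 14)
Round 2 adds 11:
  {x₂}  = complement {x₁,x₃,x₄,x₅,x₆}
  {x₂,x₄}  = complement {x₁,x₃,x₅,x₆}
  {x₂,x₅}  = complement {x₁,x₃,x₄,x₆}
  {x₂,x₄,x₅}  = complement {x₁,x₃,x₆}
  {x₁,x₂,x₃,x₅}  = {x₁,x₃,x₅} ∪ {x₁,x₂,x₅}
  {x₁,x₂,x₅,x₆}  = {x₆} ∪ {x₁,x₂,x₅}
  {x₂,x₃,x₄,x₆}  = {x₂,x₄,x₆} ∪ {x₃,x₄,x₆}
  {x₁,x₂,x₃,x₄,x₆}  = {x₂,x₄,x₆} ∪ {x₁,x₃,x₆}
  {x₁,x₂,x₃,x₅,x₆}  = {x₁,x₃,x₅,x₆} ∪ {x₁,x₂,x₅}
  {x₁,x₂,x₄,x₅,x₆}  = {x₂,x₄,x₆} ∪ {x₁,x₂,x₅}
  {x₂,x₃,x₄,x₅,x₆}  = {x₂,x₄,x₅,x₆} ∪ {x₃,x₄,x₆}
  (now 25)
Round 3 (13 new):
  {x₁}  = complement {x₂,x₃,x₄,x₅,x₆}
  {x₃}  = complement {x₁,x₂,x₄,x₅,x₆}
  {x₄}  = complement {x₁,x₂,x₃,x₅,x₆}
  {x₅}  = complement {x₁,x₂,x₃,x₄,x₆}
  {x₁,x₅}  = complement {x₂,x₃,x₄,x₆}
  {x₂,x₆}  = {x₂} ∪ {x₆}
  {x₃,x₄}  = complement {x₁,x₂,x₅,x₆}
  {x₄,x₆}  = complement {x₁,x₂,x₃,x₅}
  {x₁,x₂,x₃}  = {x₂} ∪ {x₁,x₃}
  {x₂,x₅,x₆}  = {x₂,x₅} ∪ {x₆}
  {x₁,x₂,x₃,x₄}  = {x₁,x₃} ∪ {x₂,x₄}
  {x₁,x₂,x₃,x₆}  = {x₁,x₃,x₆} ∪ {x₂}
  {x₁,x₂,x₄,x₅}  = {x₂,x₄} ∪ {x₁,x₂,x₅}
  (now 38)
Round 4. New:
  {x₁,x₂}  = {x₂} ∪ {x₁}
  {x₁,x₄}  = {x₄} ∪ {x₁}
  {x₁,x₆}  = {x₁} ∪ {x₆}
  {x₂,x₃}  = {x₂} ∪ {x₃}
  {x₃,x₅}  = {x₃} ∪ {x₅}
  {x₃,x₆}  = complement {x₁,x₂,x₄,x₅}
  {x₄,x₅}  = complement {x₁,x₂,x₃,x₆}
  {x₅,x₆}  = complement {x₁,x₂,x₃,x₄}
  {x₁,x₂,x₄}  = {x₁} ∪ {x₂,x₄}
  {x₁,x₂,x₆}  = {x₂,x₆} ∪ {x₁}
  {x₁,x₃,x₄}  = complement {x₂,x₅,x₆}
  {x₁,x₄,x₅}  = {x₄} ∪ {x₁,x₅}
  {x₁,x₄,x₆}  = {x₁} ∪ {x₄,x₆}
  {x₁,x₅,x₆}  = {x₁,x₅} ∪ {x₆}
  {x₂,x₃,x₄}  = {x₃,x₄} ∪ {x₂}
  {x₂,x₃,x₅}  = {x₃} ∪ {x₂,x₅}
  {x₂,x₃,x₆}  = {x₂,x₆} ∪ {x₃}
  {x₃,x₄,x₅}  = {x₃,x₄} ∪ {x₅}
  {x₄,x₅,x₆}  = complement {x₁,x₂,x₃}
  {x₁,x₂,x₄,x₆}  = {x₂,x₄,x₆} ∪ {x₁}
  {x₁,x₃,x₄,x₅}  = complement {x₂,x₆}
  {x₁,x₄,x₅,x₆}  = {x₁,x₅} ∪ {x₄,x₆}
  {x₂,x₃,x₄,x₅}  = {x₃,x₄} ∪ {x₂,x₄,x₅}
  {x₂,x₃,x₅,x₆}  = {x₃} ∪ {x₂,x₅,x₆}
  {x₃,x₄,x₅,x₆}  = {x₃,x₄,x₆} ∪ {x₅}
  (now 63)
Round 5: +1 →
  {x₃,x₅,x₆}  = complement {x₁,x₂,x₄}
  (now 64)
Round 6: no new sets; the family is a σ-algebra.

σ(𝒜) = { {}, {x₁}, {x₂}, {x₃}, {x₄}, {x₅}, {x₆}, {x₁,x₂}, {x₁,x₃}, {x₁,x₄}, {x₁,x₅}, {x₁,x₆}, {x₂,x₃}, {x₂,x₄}, {x₂,x₅}, {x₂,x₆}, {x₃,x₄}, {x₃,x₅}, {x₃,x₆}, {x₄,x₅}, {x₄,x₆}, {x₅,x₆}, {x₁,x₂,x₃}, {x₁,x₂,x₄}, {x₁,x₂,x₅}, {x₁,x₂,x₆}, {x₁,x₃,x₄}, {x₁,x₃,x₅}, {x₁,x₃,x₆}, {x₁,x₄,x₅}, {x₁,x₄,x₆}, {x₁,x₅,x₆}, {x₂,x₃,x₄}, {x₂,x₃,x₅}, {x₂,x₃,x₆}, {x₂,x₄,x₅}, {x₂,x₄,x₆}, {x₂,x₅,x₆}, {x₃,x₄,x₅}, {x₃,x₄,x₆}, {x₃,x₅,x₆}, {x₄,x₅,x₆}, {x₁,x₂,x₃,x₄}, {x₁,x₂,x₃,x₅}, {x₁,x₂,x₃,x₆}, {x₁,x₂,x₄,x₅}, {x₁,x₂,x₄,x₆}, {x₁,x₂,x₅,x₆}, {x₁,x₃,x₄,x₅}, {x₁,x₃,x₄,x₆}, {x₁,x₃,x₅,x₆}, {x₁,x₄,x₅,x₆}, {x₂,x₃,x₄,x₅}, {x₂,x₃,x₄,x₆}, {x₂,x₃,x₅,x₆}, {x₂,x₄,x₅,x₆}, {x₃,x₄,x₅,x₆}, {x₁,x₂,x₃,x₄,x₅}, {x₁,x₂,x₃,x₄,x₆}, {x₁,x₂,x₃,x₅,x₆}, {x₁,x₂,x₄,x₅,x₆}, {x₁,x₃,x₄,x₅,x₆}, {x₂,x₃,x₄,x₅,x₆}, X }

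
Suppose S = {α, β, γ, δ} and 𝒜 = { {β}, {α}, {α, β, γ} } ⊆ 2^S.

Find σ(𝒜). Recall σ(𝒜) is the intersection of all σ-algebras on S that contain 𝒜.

Answer: σ(𝒜) = { ∅, {α}, {β}, {γ}, {δ}, {α, β}, {α, γ}, {α, δ}, {β, γ}, {β, δ}, {γ, δ}, {α, β, γ}, {α, β, δ}, {α, γ, δ}, {β, γ, δ}, S }

Working:
Initial family (5 sets): { ∅, {α}, {β}, {α, β, γ}, S }.
Round 1: 4 new —
  {δ}  = complement {α, β, γ}
  {α, β}  = {β} ∪ {α}
  {α, γ, δ}  = complement {β}
  {β, γ, δ}  = complement {α}
  (now 9)
Round 2 (4 new):
  {α, δ}  = {δ} ∪ {α}
  {β, δ}  = {β} ∪ {δ}
  {γ, δ}  = complement {α, β}
  {α, β, δ}  = {α, β} ∪ {δ}
  (now 13)
Round 3: +3 →
  {γ}  = complement {α, β, δ}
  {α, γ}  = complement {β, δ}
  {β, γ}  = complement {α, δ}
  (now 16)
Round 4 adds nothing — fixpoint reached.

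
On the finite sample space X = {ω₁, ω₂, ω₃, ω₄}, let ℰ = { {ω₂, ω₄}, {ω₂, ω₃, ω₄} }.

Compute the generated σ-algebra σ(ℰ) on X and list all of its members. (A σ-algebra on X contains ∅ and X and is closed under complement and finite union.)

|σ(ℰ)| = 8.  σ(ℰ) = { {}, {ω₁}, {ω₃}, {ω₁, ω₃}, {ω₂, ω₄}, {ω₁, ω₂, ω₄}, {ω₂, ω₃, ω₄}, X }

Trace:
Seed the family with ℰ together with ∅ and X: { {}, {ω₂, ω₄}, {ω₂, ω₃, ω₄}, X }.
Round 1. New:
  {ω₁}  = X∖{ω₂, ω₃, ω₄}
  {ω₁, ω₃}  = X∖{ω₂, ω₄}
  |family| = 6
Round 2: +1 →
  {ω₁, ω₂, ω₄}  = {ω₂, ω₄} ∪ {ω₁}
  |family| = 7
Round 3 adds 1:
  {ω₃}  = X∖{ω₁, ω₂, ω₄}
  |family| = 8
After Round 4 the family is unchanged; done.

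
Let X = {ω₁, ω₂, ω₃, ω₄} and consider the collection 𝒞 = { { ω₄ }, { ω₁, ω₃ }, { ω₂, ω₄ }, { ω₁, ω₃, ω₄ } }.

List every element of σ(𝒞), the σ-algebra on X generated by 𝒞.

σ(𝒞) = { {  }, { ω₂ }, { ω₄ }, { ω₁, ω₃ }, { ω₂, ω₄ }, { ω₁, ω₂, ω₃ }, { ω₁, ω₃, ω₄ }, X }

Check:
Take S₀ = 𝒞 ∪ {∅, X} = { {  }, { ω₄ }, { ω₁, ω₃ }, { ω₂, ω₄ }, { ω₁, ω₃, ω₄ }, X }.
Round 1 adds 2:
  { ω₂ }  = ᶜ of { ω₁, ω₃, ω₄ }
  { ω₁, ω₂, ω₃ }  = ᶜ of { ω₄ }
  |family| = 8
Round 2: stable.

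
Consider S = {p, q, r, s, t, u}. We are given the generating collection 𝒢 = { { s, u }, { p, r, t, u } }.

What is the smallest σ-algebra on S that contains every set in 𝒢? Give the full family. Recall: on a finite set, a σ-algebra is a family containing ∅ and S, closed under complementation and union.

σ(𝒢) = { {  }, { q }, { s }, { u }, { q, s }, { q, u }, { s, u }, { p, r, t }, { q, s, u }, { p, q, r, t }, { p, r, s, t }, { p, r, t, u }, { p, q, r, s, t }, { p, q, r, t, u }, { p, r, s, t, u }, S }

Derivation:
Seed the family with 𝒢 together with ∅ and S: { {  }, { s, u }, { p, r, t, u }, S }.
Step 1 adds 3:
  { q, s }  = complement { p, r, t, u }
  { p, q, r, t }  = complement { s, u }
  { p, r, s, t, u }  = { s, u } ∪ { p, r, t, u }
  |family| = 7
Step 2: 4 new —
  { q }  = complement { p, r, s, t, u }
  { q, s, u }  = { s, u } ∪ { q, s }
  { p, q, r, s, t }  = { p, q, r, t } ∪ { q, s }
  { p, q, r, t, u }  = { p, r, t, u } ∪ { p, q, r, t }
  |family| = 11
Step 3. New:
  { s }  = complement { p, q, r, t, u }
  { u }  = complement { p, q, r, s, t }
  { p, r, t }  = complement { q, s, u }
  |family| = 14
Step 4 (2 new):
  { q, u }  = { q } ∪ { u }
  { p, r, s, t }  = { s } ∪ { p, r, t }
  |family| = 16
Step 5 adds nothing — fixpoint reached.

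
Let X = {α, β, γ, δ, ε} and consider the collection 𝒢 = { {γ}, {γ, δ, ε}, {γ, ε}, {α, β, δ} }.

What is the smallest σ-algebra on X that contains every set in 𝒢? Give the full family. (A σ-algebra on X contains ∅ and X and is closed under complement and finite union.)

Take S₀ = 𝒢 ∪ {∅, X} = { {}, {γ}, {γ, ε}, {α, β, δ}, {γ, δ, ε}, X }.
Iteration 1: 3 new —
  {α, β}  = ᶜ of {γ, δ, ε}
  {α, β, γ, δ}  = {γ} ∪ {α, β, δ}
  {α, β, δ, ε}  = ᶜ of {γ}
Iteration 2: +3 →
  {ε}  = ᶜ of {α, β, γ, δ}
  {α, β, γ}  = {α, β} ∪ {γ}
  {α, β, γ, ε}  = {α, β} ∪ {γ, ε}
Iteration 3 adds 3:
  {δ}  = ᶜ of {α, β, γ, ε}
  {δ, ε}  = ᶜ of {α, β, γ}
  {α, β, ε}  = {α, β} ∪ {ε}
Iteration 4: 1 new —
  {γ, δ}  = ᶜ of {α, β, ε}
Iteration 5: closed — nothing new.

Hence σ(𝒢) has 16 members: { {}, {γ}, {δ}, {ε}, {α, β}, {γ, δ}, {γ, ε}, {δ, ε}, {α, β, γ}, {α, β, δ}, {α, β, ε}, {γ, δ, ε}, {α, β, γ, δ}, {α, β, γ, ε}, {α, β, δ, ε}, X }.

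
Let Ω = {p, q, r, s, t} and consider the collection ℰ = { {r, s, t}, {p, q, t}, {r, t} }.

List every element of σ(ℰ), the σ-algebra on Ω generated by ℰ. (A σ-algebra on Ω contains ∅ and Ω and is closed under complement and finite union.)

σ(ℰ) (16 sets): { {}, {r}, {s}, {t}, {p, q}, {r, s}, {r, t}, {s, t}, {p, q, r}, {p, q, s}, {p, q, t}, {r, s, t}, {p, q, r, s}, {p, q, r, t}, {p, q, s, t}, Ω }

Trace:
Begin from { {}, {r, t}, {p, q, t}, {r, s, t}, Ω } (that is, ℰ plus ∅ and Ω).
Step 1 (4 new):
  {p, q}  = complement {r, s, t}
  {r, s}  = complement {p, q, t}
  {p, q, s}  = complement {r, t}
  {p, q, r, t}  = {p, q, t} ∪ {r, t}
Step 2. New:
  {s}  = complement {p, q, r, t}
  {p, q, r, s}  = {r, s} ∪ {p, q}
  {p, q, s, t}  = {p, q, s} ∪ {p, q, t}
Step 3 adds 2:
  {r}  = complement {p, q, s, t}
  {t}  = complement {p, q, r, s}
Step 4: +2 →
  {s, t}  = {s} ∪ {t}
  {p, q, r}  = {r} ∪ {p, q}
Step 5: closed — nothing new.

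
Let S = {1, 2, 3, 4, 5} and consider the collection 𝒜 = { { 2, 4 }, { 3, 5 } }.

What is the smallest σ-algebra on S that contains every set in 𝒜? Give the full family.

Answer: σ(𝒜) = { ∅, { 1 }, { 2, 4 }, { 3, 5 }, { 1, 2, 4 }, { 1, 3, 5 }, { 2, 3, 4, 5 }, S }

Working:
Seed the family with 𝒜 together with ∅ and S: { ∅, { 2, 4 }, { 3, 5 }, S }.
Round 1 adds 3:
  { 1, 2, 4 }  = S∖{ 3, 5 }
  { 1, 3, 5 }  = S∖{ 2, 4 }
  { 2, 3, 4, 5 }  = { 3, 5 } ∪ { 2, 4 }
  (now 7)
Round 2. New:
  { 1 }  = S∖{ 2, 3, 4, 5 }
  (now 8)
After Round 3 the family is unchanged; done.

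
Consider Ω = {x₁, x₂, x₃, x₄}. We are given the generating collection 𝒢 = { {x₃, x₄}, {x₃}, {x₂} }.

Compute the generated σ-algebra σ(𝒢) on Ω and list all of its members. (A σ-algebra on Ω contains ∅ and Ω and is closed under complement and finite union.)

Start: 𝒢 ∪ {∅, Ω} = { {}, {x₂}, {x₃}, {x₃, x₄}, Ω }.
Pass 1 adds 5:
  {x₁, x₂}  = {x₃, x₄}ᶜ
  {x₂, x₃}  = {x₃} ∪ {x₂}
  {x₁, x₂, x₄}  = {x₃}ᶜ
  {x₁, x₃, x₄}  = {x₂}ᶜ
  {x₂, x₃, x₄}  = {x₃, x₄} ∪ {x₂}
  — 10 sets.
Pass 2: 3 new —
  {x₁}  = {x₂, x₃, x₄}ᶜ
  {x₁, x₄}  = {x₂, x₃}ᶜ
  {x₁, x₂, x₃}  = {x₁, x₂} ∪ {x₃}
  — 13 sets.
Pass 3: +2 →
  {x₄}  = {x₁, x₂, x₃}ᶜ
  {x₁, x₃}  = {x₃} ∪ {x₁}
  — 15 sets.
Pass 4. New:
  {x₂, x₄}  = {x₁, x₃}ᶜ
  — 16 sets.
Pass 5: already closed under ᶜ and ∪.

|σ(𝒢)| = 16.  σ(𝒢) = { {}, {x₁}, {x₂}, {x₃}, {x₄}, {x₁, x₂}, {x₁, x₃}, {x₁, x₄}, {x₂, x₃}, {x₂, x₄}, {x₃, x₄}, {x₁, x₂, x₃}, {x₁, x₂, x₄}, {x₁, x₃, x₄}, {x₂, x₃, x₄}, Ω }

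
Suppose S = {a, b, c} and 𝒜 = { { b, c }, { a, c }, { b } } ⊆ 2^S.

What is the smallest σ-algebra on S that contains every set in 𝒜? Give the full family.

σ(𝒜) = { {}, { a }, { b }, { c }, { a, b }, { a, c }, { b, c }, S }

Check:
Start: 𝒜 ∪ {∅, S} = { {}, { b }, { a, c }, { b, c }, S }.
Round 1: 1 new —
  { a }  = ᶜ of { b, c }
  |family| = 6
Round 2 (1 new):
  { a, b }  = { b } ∪ { a }
  |family| = 7
Round 3: +1 →
  { c }  = ᶜ of { a, b }
  |family| = 8
After Round 4 the family is unchanged; done.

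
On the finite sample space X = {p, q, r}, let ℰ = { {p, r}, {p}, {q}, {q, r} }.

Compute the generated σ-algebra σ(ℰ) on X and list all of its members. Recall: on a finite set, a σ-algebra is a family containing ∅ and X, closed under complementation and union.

σ(ℰ) (8 sets): { {}, {p}, {q}, {r}, {p, q}, {p, r}, {q, r}, X }

Working:
Take S₀ = ℰ ∪ {∅, X} = { {}, {p}, {q}, {p, r}, {q, r}, X }.
Step 1 adds 1:
  {p, q}  = {q} ∪ {p}
  |family| = 7
Step 2 (1 new):
  {r}  = {p, q}ᶜ
  |family| = 8
Step 3: no new sets; the family is a σ-algebra.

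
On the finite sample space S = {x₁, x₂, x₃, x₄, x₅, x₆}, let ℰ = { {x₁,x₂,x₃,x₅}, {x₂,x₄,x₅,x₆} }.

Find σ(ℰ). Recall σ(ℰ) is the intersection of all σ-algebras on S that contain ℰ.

Begin from { {}, {x₁,x₂,x₃,x₅}, {x₂,x₄,x₅,x₆}, S } (that is, ℰ plus ∅ and S).
Step 1 adds 2:
  {x₁,x₃}  = ᶜ of {x₂,x₄,x₅,x₆}
  {x₄,x₆}  = ᶜ of {x₁,x₂,x₃,x₅}
  — 6 sets.
Step 2 adds 1:
  {x₁,x₃,x₄,x₆}  = {x₁,x₃} ∪ {x₄,x₆}
  — 7 sets.
Step 3 (1 new):
  {x₂,x₅}  = ᶜ of {x₁,x₃,x₄,x₆}
  — 8 sets.
Step 4 adds nothing — fixpoint reached.

σ(ℰ) = { {}, {x₁,x₃}, {x₂,x₅}, {x₄,x₆}, {x₁,x₂,x₃,x₅}, {x₁,x₃,x₄,x₆}, {x₂,x₄,x₅,x₆}, S }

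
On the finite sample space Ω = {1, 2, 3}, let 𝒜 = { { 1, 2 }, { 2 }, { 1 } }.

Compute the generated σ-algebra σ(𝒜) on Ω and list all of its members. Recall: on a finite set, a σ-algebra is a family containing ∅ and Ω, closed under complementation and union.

Seed the family with 𝒜 together with ∅ and Ω: { {  }, { 1 }, { 2 }, { 1, 2 }, Ω }.
Iteration 1 (3 new):
  { 3 }  = { 1, 2 }ᶜ
  { 1, 3 }  = { 2 }ᶜ
  { 2, 3 }  = { 1 }ᶜ
  [8 total]
Iteration 2: stable.

Hence σ(𝒜) has 8 members: { {  }, { 1 }, { 2 }, { 3 }, { 1, 2 }, { 1, 3 }, { 2, 3 }, Ω }.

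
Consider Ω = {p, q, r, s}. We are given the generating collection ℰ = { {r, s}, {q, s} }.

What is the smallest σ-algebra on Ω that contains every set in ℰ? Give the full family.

Take S₀ = ℰ ∪ {∅, Ω} = { ∅, {q, s}, {r, s}, Ω }.
Pass 1. New:
  {p, q}  = Ω∖{r, s}
  {p, r}  = Ω∖{q, s}
  {q, r, s}  = {r, s} ∪ {q, s}
Pass 2: 4 new —
  {p}  = Ω∖{q, r, s}
  {p, q, r}  = {p, q} ∪ {p, r}
  {p, q, s}  = {p, q} ∪ {q, s}
  {p, r, s}  = {r, s} ∪ {p, r}
Pass 3: 3 new —
  {q}  = Ω∖{p, r, s}
  {r}  = Ω∖{p, q, s}
  {s}  = Ω∖{p, q, r}
Pass 4: +2 →
  {p, s}  = {s} ∪ {p}
  {q, r}  = {r} ∪ {q}
Pass 5: closed — nothing new.

|σ(ℰ)| = 16.  σ(ℰ) = { ∅, {p}, {q}, {r}, {s}, {p, q}, {p, r}, {p, s}, {q, r}, {q, s}, {r, s}, {p, q, r}, {p, q, s}, {p, r, s}, {q, r, s}, Ω }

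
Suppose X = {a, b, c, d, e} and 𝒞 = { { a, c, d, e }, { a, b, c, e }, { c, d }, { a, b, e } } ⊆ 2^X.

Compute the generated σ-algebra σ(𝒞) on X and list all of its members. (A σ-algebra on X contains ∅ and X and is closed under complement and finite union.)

Seed the family with 𝒞 together with ∅ and X: { {  }, { c, d }, { a, b, e }, { a, b, c, e }, { a, c, d, e }, X }.
Step 1: 2 new —
  { b }  = { a, c, d, e }ᶜ
  { d }  = { a, b, c, e }ᶜ
  — 8 sets.
Step 2: 3 new —
  { b, d }  = { d } ∪ { b }
  { b, c, d }  = { b } ∪ { c, d }
  { a, b, d, e }  = { d } ∪ { a, b, e }
  — 11 sets.
Step 3: +3 →
  { c }  = { a, b, d, e }ᶜ
  { a, e }  = { b, c, d }ᶜ
  { a, c, e }  = { b, d }ᶜ
  — 14 sets.
Step 4: 2 new —
  { b, c }  = { c } ∪ { b }
  { a, d, e }  = { a, e } ∪ { d }
  — 16 sets.
Step 5: already closed under ᶜ and ∪.

Hence σ(𝒞) has 16 members: { {  }, { b }, { c }, { d }, { a, e }, { b, c }, { b, d }, { c, d }, { a, b, e }, { a, c, e }, { a, d, e }, { b, c, d }, { a, b, c, e }, { a, b, d, e }, { a, c, d, e }, X }.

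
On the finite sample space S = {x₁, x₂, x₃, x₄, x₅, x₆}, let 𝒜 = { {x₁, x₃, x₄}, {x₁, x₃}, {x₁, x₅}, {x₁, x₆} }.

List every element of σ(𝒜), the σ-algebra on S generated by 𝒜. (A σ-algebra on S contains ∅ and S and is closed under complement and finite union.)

Take S₀ = 𝒜 ∪ {∅, S} = { {}, {x₁, x₃}, {x₁, x₅}, {x₁, x₆}, {x₁, x₃, x₄}, S }.
Pass 1: 9 new —
  {x₁, x₃, x₅}  = {x₁, x₃} ∪ {x₁, x₅}
  {x₁, x₃, x₆}  = {x₁, x₃} ∪ {x₁, x₆}
  {x₁, x₅, x₆}  = {x₁, x₅} ∪ {x₁, x₆}
  {x₂, x₅, x₆}  = {x₁, x₃, x₄}ᶜ
  {x₁, x₃, x₄, x₅}  = {x₁, x₃, x₄} ∪ {x₁, x₅}
  {x₁, x₃, x₄, x₆}  = {x₁, x₃, x₄} ∪ {x₁, x₆}
  {x₂, x₃, x₄, x₅}  = {x₁, x₆}ᶜ
  {x₂, x₃, x₄, x₆}  = {x₁, x₅}ᶜ
  {x₂, x₄, x₅, x₆}  = {x₁, x₃}ᶜ
Pass 2: +13 →
  {x₂, x₅}  = {x₁, x₃, x₄, x₆}ᶜ
  {x₂, x₆}  = {x₁, x₃, x₄, x₅}ᶜ
  {x₂, x₃, x₄}  = {x₁, x₅, x₆}ᶜ
  {x₂, x₄, x₅}  = {x₁, x₃, x₆}ᶜ
  {x₂, x₄, x₆}  = {x₁, x₃, x₅}ᶜ
  {x₁, x₂, x₅, x₆}  = {x₁, x₆} ∪ {x₂, x₅, x₆}
  {x₁, x₃, x₅, x₆}  = {x₁, x₃, x₆} ∪ {x₁, x₃, x₅}
  {x₁, x₂, x₃, x₄, x₅}  = {x₁, x₃, x₅} ∪ {x₂, x₃, x₄, x₅}
  {x₁, x₂, x₃, x₄, x₆}  = {x₁, x₃, x₆} ∪ {x₂, x₃, x₄, x₆}
  {x₁, x₂, x₃, x₅, x₆}  = {x₁, x₃, x₆} ∪ {x₂, x₅, x₆}
  {x₁, x₂, x₄, x₅, x₆}  = {x₁, x₆} ∪ {x₂, x₄, x₅, x₆}
  {x₁, x₃, x₄, x₅, x₆}  = {x₁, x₃, x₆} ∪ {x₁, x₃, x₄, x₅}
  {x₂, x₃, x₄, x₅, x₆}  = {x₂, x₅, x₆} ∪ {x₂, x₃, x₄, x₅}
Pass 3 adds 15:
  {x₁}  = {x₂, x₃, x₄, x₅, x₆}ᶜ
  {x₂}  = {x₁, x₃, x₄, x₅, x₆}ᶜ
  {x₃}  = {x₁, x₂, x₄, x₅, x₆}ᶜ
  {x₄}  = {x₁, x₂, x₃, x₅, x₆}ᶜ
  {x₅}  = {x₁, x₂, x₃, x₄, x₆}ᶜ
  {x₆}  = {x₁, x₂, x₃, x₄, x₅}ᶜ
  {x₂, x₄}  = {x₁, x₃, x₅, x₆}ᶜ
  {x₃, x₄}  = {x₁, x₂, x₅, x₆}ᶜ
  {x₁, x₂, x₅}  = {x₂, x₅} ∪ {x₁, x₅}
  {x₁, x₂, x₆}  = {x₁, x₆} ∪ {x₂, x₆}
  {x₁, x₂, x₃, x₄}  = {x₁, x₃, x₄} ∪ {x₂, x₃, x₄}
  {x₁, x₂, x₃, x₅}  = {x₂, x₅} ∪ {x₁, x₃, x₅}
  {x₁, x₂, x₃, x₆}  = {x₁, x₃, x₆} ∪ {x₂, x₆}
  {x₁, x₂, x₄, x₅}  = {x₁, x₅} ∪ {x₂, x₄, x₅}
  {x₁, x₂, x₄, x₆}  = {x₂, x₄, x₆} ∪ {x₁, x₆}
Pass 4. New:
  {x₁, x₂}  = {x₂} ∪ {x₁}
  {x₁, x₄}  = {x₄} ∪ {x₁}
  {x₂, x₃}  = {x₂} ∪ {x₃}
  {x₃, x₅}  = {x₁, x₂, x₄, x₆}ᶜ
  {x₃, x₆}  = {x₁, x₂, x₄, x₅}ᶜ
  {x₄, x₅}  = {x₁, x₂, x₃, x₆}ᶜ
  {x₄, x₆}  = {x₁, x₂, x₃, x₅}ᶜ
  {x₅, x₆}  = {x₁, x₂, x₃, x₄}ᶜ
  {x₁, x₂, x₃}  = {x₂} ∪ {x₁, x₃}
  {x₁, x₂, x₄}  = {x₁} ∪ {x₂, x₄}
  {x₁, x₄, x₅}  = {x₄} ∪ {x₁, x₅}
  {x₁, x₄, x₆}  = {x₁, x₆} ∪ {x₄}
  {x₂, x₃, x₅}  = {x₃} ∪ {x₂, x₅}
  {x₂, x₃, x₆}  = {x₂, x₆} ∪ {x₃}
  {x₃, x₄, x₅}  = {x₁, x₂, x₆}ᶜ
  {x₃, x₄, x₆}  = {x₁, x₂, x₅}ᶜ
  {x₁, x₄, x₅, x₆}  = {x₁, x₅, x₆} ∪ {x₄}
  {x₂, x₃, x₅, x₆}  = {x₃} ∪ {x₂, x₅, x₆}
Pass 5 adds 3:
  {x₃, x₅, x₆}  = {x₁, x₂, x₄}ᶜ
  {x₄, x₅, x₆}  = {x₁, x₂, x₃}ᶜ
  {x₃, x₄, x₅, x₆}  = {x₁, x₂}ᶜ
Pass 6 adds nothing — fixpoint reached.

σ(𝒜) = { {}, {x₁}, {x₂}, {x₃}, {x₄}, {x₅}, {x₆}, {x₁, x₂}, {x₁, x₃}, {x₁, x₄}, {x₁, x₅}, {x₁, x₆}, {x₂, x₃}, {x₂, x₄}, {x₂, x₅}, {x₂, x₆}, {x₃, x₄}, {x₃, x₅}, {x₃, x₆}, {x₄, x₅}, {x₄, x₆}, {x₅, x₆}, {x₁, x₂, x₃}, {x₁, x₂, x₄}, {x₁, x₂, x₅}, {x₁, x₂, x₆}, {x₁, x₃, x₄}, {x₁, x₃, x₅}, {x₁, x₃, x₆}, {x₁, x₄, x₅}, {x₁, x₄, x₆}, {x₁, x₅, x₆}, {x₂, x₃, x₄}, {x₂, x₃, x₅}, {x₂, x₃, x₆}, {x₂, x₄, x₅}, {x₂, x₄, x₆}, {x₂, x₅, x₆}, {x₃, x₄, x₅}, {x₃, x₄, x₆}, {x₃, x₅, x₆}, {x₄, x₅, x₆}, {x₁, x₂, x₃, x₄}, {x₁, x₂, x₃, x₅}, {x₁, x₂, x₃, x₆}, {x₁, x₂, x₄, x₅}, {x₁, x₂, x₄, x₆}, {x₁, x₂, x₅, x₆}, {x₁, x₃, x₄, x₅}, {x₁, x₃, x₄, x₆}, {x₁, x₃, x₅, x₆}, {x₁, x₄, x₅, x₆}, {x₂, x₃, x₄, x₅}, {x₂, x₃, x₄, x₆}, {x₂, x₃, x₅, x₆}, {x₂, x₄, x₅, x₆}, {x₃, x₄, x₅, x₆}, {x₁, x₂, x₃, x₄, x₅}, {x₁, x₂, x₃, x₄, x₆}, {x₁, x₂, x₃, x₅, x₆}, {x₁, x₂, x₄, x₅, x₆}, {x₁, x₃, x₄, x₅, x₆}, {x₂, x₃, x₄, x₅, x₆}, S }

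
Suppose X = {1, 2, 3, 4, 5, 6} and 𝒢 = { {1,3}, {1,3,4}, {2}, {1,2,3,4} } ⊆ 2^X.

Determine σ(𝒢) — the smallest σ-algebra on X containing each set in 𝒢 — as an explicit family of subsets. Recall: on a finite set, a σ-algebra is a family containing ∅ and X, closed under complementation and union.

|σ(𝒢)| = 16.  σ(𝒢) = { ∅, {2}, {4}, {1,3}, {2,4}, {5,6}, {1,2,3}, {1,3,4}, {2,5,6}, {4,5,6}, {1,2,3,4}, {1,3,5,6}, {2,4,5,6}, {1,2,3,5,6}, {1,3,4,5,6}, X }

Working:
Take S₀ = 𝒢 ∪ {∅, X} = { ∅, {2}, {1,3}, {1,3,4}, {1,2,3,4}, X }.
Pass 1 (5 new):
  {5,6}  = complement {1,2,3,4}
  {1,2,3}  = {1,3} ∪ {2}
  {2,5,6}  = complement {1,3,4}
  {2,4,5,6}  = complement {1,3}
  {1,3,4,5,6}  = complement {2}
  (now 11)
Pass 2. New:
  {4,5,6}  = complement {1,2,3}
  {1,3,5,6}  = {5,6} ∪ {1,3}
  {1,2,3,5,6}  = {1,2,3} ∪ {5,6}
  (now 14)
Pass 3 adds 2:
  {4}  = complement {1,2,3,5,6}
  {2,4}  = complement {1,3,5,6}
  (now 16)
Pass 4 adds nothing — fixpoint reached.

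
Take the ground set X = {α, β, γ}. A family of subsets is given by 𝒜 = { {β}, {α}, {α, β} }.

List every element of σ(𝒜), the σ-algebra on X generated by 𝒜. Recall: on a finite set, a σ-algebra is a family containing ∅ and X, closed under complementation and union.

Initial family (5 sets): { {}, {α}, {β}, {α, β}, X }.
Pass 1. New:
  {γ}  = X∖{α, β}
  {α, γ}  = X∖{β}
  {β, γ}  = X∖{α}
Pass 2 adds nothing — fixpoint reached.

Therefore σ(𝒜) = { {}, {α}, {β}, {γ}, {α, β}, {α, γ}, {β, γ}, X } (|σ(𝒜)| = 8).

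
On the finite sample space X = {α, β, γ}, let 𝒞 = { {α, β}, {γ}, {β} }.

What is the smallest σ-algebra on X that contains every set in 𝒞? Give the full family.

Begin from { {}, {β}, {γ}, {α, β}, X } (that is, 𝒞 plus ∅ and X).
Pass 1: 2 new —
  {α, γ}  = {β}ᶜ
  {β, γ}  = {γ} ∪ {β}
  [7 total]
Pass 2: 1 new —
  {α}  = {β, γ}ᶜ
  [8 total]
Pass 3 adds nothing — fixpoint reached.

σ(𝒞) = { {}, {α}, {β}, {γ}, {α, β}, {α, γ}, {β, γ}, X }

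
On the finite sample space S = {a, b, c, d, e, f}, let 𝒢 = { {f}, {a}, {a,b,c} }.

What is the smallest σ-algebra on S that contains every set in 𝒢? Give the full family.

Answer: σ(𝒢) = { {}, {a}, {f}, {a,f}, {b,c}, {d,e}, {a,b,c}, {a,d,e}, {b,c,f}, {d,e,f}, {a,b,c,f}, {a,d,e,f}, {b,c,d,e}, {a,b,c,d,e}, {b,c,d,e,f}, S }

Trace:
Start: 𝒢 ∪ {∅, S} = { {}, {a}, {f}, {a,b,c}, S }.
Iteration 1 (5 new):
  {a,f}  = {a} ∪ {f}
  {d,e,f}  = complement {a,b,c}
  {a,b,c,f}  = {a,b,c} ∪ {f}
  {a,b,c,d,e}  = complement {f}
  {b,c,d,e,f}  = complement {a}
  (now 10)
Iteration 2 adds 3:
  {d,e}  = complement {a,b,c,f}
  {a,d,e,f}  = {a,f} ∪ {d,e,f}
  {b,c,d,e}  = complement {a,f}
  (now 13)
Iteration 3. New:
  {b,c}  = complement {a,d,e,f}
  {a,d,e}  = {d,e} ∪ {a}
  (now 15)
Iteration 4: 1 new —
  {b,c,f}  = complement {a,d,e}
  (now 16)
After Iteration 5 the family is unchanged; done.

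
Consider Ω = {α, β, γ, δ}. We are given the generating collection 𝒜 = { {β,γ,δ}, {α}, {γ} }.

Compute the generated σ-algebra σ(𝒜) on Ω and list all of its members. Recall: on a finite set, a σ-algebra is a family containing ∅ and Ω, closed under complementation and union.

σ(𝒜) = { {}, {α}, {γ}, {α,γ}, {β,δ}, {α,β,δ}, {β,γ,δ}, Ω }

Working:
Take S₀ = 𝒜 ∪ {∅, Ω} = { {}, {α}, {γ}, {β,γ,δ}, Ω }.
Round 1 adds 2:
  {α,γ}  = {γ} ∪ {α}
  {α,β,δ}  = complement {γ}
  [7 total]
Round 2 (1 new):
  {β,δ}  = complement {α,γ}
  [8 total]
Round 3: stable.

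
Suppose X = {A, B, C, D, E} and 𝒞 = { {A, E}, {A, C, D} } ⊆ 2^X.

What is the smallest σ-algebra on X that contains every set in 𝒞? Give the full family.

Answer: σ(𝒞) = { {}, {A}, {B}, {E}, {A, B}, {A, E}, {B, E}, {C, D}, {A, B, E}, {A, C, D}, {B, C, D}, {C, D, E}, {A, B, C, D}, {A, C, D, E}, {B, C, D, E}, X }

Working:
Start: 𝒞 ∪ {∅, X} = { {}, {A, E}, {A, C, D}, X }.
Iteration 1. New:
  {B, E}  = complement {A, C, D}
  {B, C, D}  = complement {A, E}
  {A, C, D, E}  = {A, C, D} ∪ {A, E}
  |family| = 7
Iteration 2 (4 new):
  {B}  = complement {A, C, D, E}
  {A, B, E}  = {B, E} ∪ {A, E}
  {A, B, C, D}  = {A, C, D} ∪ {B, C, D}
  {B, C, D, E}  = {B, E} ∪ {B, C, D}
  |family| = 11
Iteration 3: +3 →
  {A}  = complement {B, C, D, E}
  {E}  = complement {A, B, C, D}
  {C, D}  = complement {A, B, E}
  |family| = 14
Iteration 4. New:
  {A, B}  = {B} ∪ {A}
  {C, D, E}  = {C, D} ∪ {E}
  |family| = 16
Iteration 5: no new sets; the family is a σ-algebra.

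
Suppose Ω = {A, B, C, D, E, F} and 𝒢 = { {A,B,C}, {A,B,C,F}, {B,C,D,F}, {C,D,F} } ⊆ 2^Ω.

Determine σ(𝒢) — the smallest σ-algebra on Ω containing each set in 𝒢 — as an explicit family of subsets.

Begin from { {}, {A,B,C}, {C,D,F}, {A,B,C,F}, {B,C,D,F}, Ω } (that is, 𝒢 plus ∅ and Ω).
Step 1 adds 5:
  {A,E}  = Ω∖{B,C,D,F}
  {D,E}  = Ω∖{A,B,C,F}
  {A,B,E}  = Ω∖{C,D,F}
  {D,E,F}  = Ω∖{A,B,C}
  {A,B,C,D,F}  = {A,B,C} ∪ {B,C,D,F}
  (now 11)
Step 2 adds 11:
  {E}  = Ω∖{A,B,C,D,F}
  {A,D,E}  = {D,E} ∪ {A,E}
  {A,B,C,E}  = {A,B,C} ∪ {A,B,E}
  {A,B,D,E}  = {D,E} ∪ {A,B,E}
  {A,D,E,F}  = {A,E} ∪ {D,E,F}
  {C,D,E,F}  = {D,E} ∪ {C,D,F}
  {A,B,C,D,E}  = {A,B,C} ∪ {D,E}
  {A,B,C,E,F}  = {A,B,C,F} ∪ {A,B,E}
  {A,B,D,E,F}  = {A,B,E} ∪ {D,E,F}
  {A,C,D,E,F}  = {A,E} ∪ {C,D,F}
  {B,C,D,E,F}  = {D,E} ∪ {B,C,D,F}
  (now 22)
Step 3. New:
  {A}  = Ω∖{B,C,D,E,F}
  {B}  = Ω∖{A,C,D,E,F}
  {C}  = Ω∖{A,B,D,E,F}
  {D}  = Ω∖{A,B,C,E,F}
  {F}  = Ω∖{A,B,C,D,E}
  {A,B}  = Ω∖{C,D,E,F}
  {B,C}  = Ω∖{A,D,E,F}
  {C,F}  = Ω∖{A,B,D,E}
  {D,F}  = Ω∖{A,B,C,E}
  {B,C,F}  = Ω∖{A,D,E}
  (now 32)
Step 4: +30 →
  {A,C}  = {A} ∪ {C}
  {A,D}  = {A} ∪ {D}
  {A,F}  = {A} ∪ {F}
  {B,D}  = {B} ∪ {D}
  {B,E}  = {B} ∪ {E}
  {B,F}  = {B} ∪ {F}
  {C,D}  = {C} ∪ {D}
  {C,E}  = {E} ∪ {C}
  {E,F}  = {F} ∪ {E}
  {A,B,D}  = {A,B} ∪ {D}
  {A,B,F}  = {A,B} ∪ {F}
  {A,C,E}  = {C} ∪ {A,E}
  {A,C,F}  = {A} ∪ {C,F}
  {A,D,F}  = {A} ∪ {D,F}
  {A,E,F}  = {F} ∪ {A,E}
  {B,C,D}  = {B,C} ∪ {D}
  {B,C,E}  = {E} ∪ {B,C}
  {B,D,E}  = {B} ∪ {D,E}
  {B,D,F}  = {B} ∪ {D,F}
  {C,D,E}  = {D,E} ∪ {C}
  {C,E,F}  = {E} ∪ {C,F}
  {A,B,C,D}  = {A,B,C} ∪ {D}
  {A,B,D,F}  = {A,B} ∪ {D,F}
  {A,B,E,F}  = {F} ∪ {A,B,E}
  {A,C,D,E}  = {A,D,E} ∪ {C}
  {A,C,D,F}  = {A} ∪ {C,D,F}
  {A,C,E,F}  = {C,F} ∪ {A,E}
  {B,C,D,E}  = {D,E} ∪ {B,C}
  {B,C,E,F}  = {B,C,F} ∪ {E}
  {B,D,E,F}  = {B} ∪ {D,E,F}
  (now 62)
Step 5 (2 new):
  {A,C,D}  = {C,D} ∪ {A,D}
  {B,E,F}  = {B,E} ∪ {E,F}
  (now 64)
Step 6: closed — nothing new.

Therefore σ(𝒢) = { {}, {A}, {B}, {C}, {D}, {E}, {F}, {A,B}, {A,C}, {A,D}, {A,E}, {A,F}, {B,C}, {B,D}, {B,E}, {B,F}, {C,D}, {C,E}, {C,F}, {D,E}, {D,F}, {E,F}, {A,B,C}, {A,B,D}, {A,B,E}, {A,B,F}, {A,C,D}, {A,C,E}, {A,C,F}, {A,D,E}, {A,D,F}, {A,E,F}, {B,C,D}, {B,C,E}, {B,C,F}, {B,D,E}, {B,D,F}, {B,E,F}, {C,D,E}, {C,D,F}, {C,E,F}, {D,E,F}, {A,B,C,D}, {A,B,C,E}, {A,B,C,F}, {A,B,D,E}, {A,B,D,F}, {A,B,E,F}, {A,C,D,E}, {A,C,D,F}, {A,C,E,F}, {A,D,E,F}, {B,C,D,E}, {B,C,D,F}, {B,C,E,F}, {B,D,E,F}, {C,D,E,F}, {A,B,C,D,E}, {A,B,C,D,F}, {A,B,C,E,F}, {A,B,D,E,F}, {A,C,D,E,F}, {B,C,D,E,F}, Ω } (|σ(𝒢)| = 64).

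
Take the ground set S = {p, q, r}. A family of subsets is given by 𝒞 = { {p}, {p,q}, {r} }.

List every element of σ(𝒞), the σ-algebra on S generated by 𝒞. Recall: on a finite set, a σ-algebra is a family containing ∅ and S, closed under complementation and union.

Seed the family with 𝒞 together with ∅ and S: { {}, {p}, {r}, {p,q}, S }.
Iteration 1. New:
  {p,r}  = {r} ∪ {p}
  {q,r}  = {p}ᶜ
Iteration 2. New:
  {q}  = {p,r}ᶜ
After Iteration 3 the family is unchanged; done.

σ(𝒞) = { {}, {p}, {q}, {r}, {p,q}, {p,r}, {q,r}, S }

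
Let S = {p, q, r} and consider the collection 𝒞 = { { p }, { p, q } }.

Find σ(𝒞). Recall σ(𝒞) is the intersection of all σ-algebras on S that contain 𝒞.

Initial family (4 sets): { {}, { p }, { p, q }, S }.
Step 1: 2 new —
  { r }  = S∖{ p, q }
  { q, r }  = S∖{ p }
  [6 total]
Step 2: 1 new —
  { p, r }  = { r } ∪ { p }
  [7 total]
Step 3: +1 →
  { q }  = S∖{ p, r }
  [8 total]
Step 4: no new sets; the family is a σ-algebra.

|σ(𝒞)| = 8.  σ(𝒞) = { {}, { p }, { q }, { r }, { p, q }, { p, r }, { q, r }, S }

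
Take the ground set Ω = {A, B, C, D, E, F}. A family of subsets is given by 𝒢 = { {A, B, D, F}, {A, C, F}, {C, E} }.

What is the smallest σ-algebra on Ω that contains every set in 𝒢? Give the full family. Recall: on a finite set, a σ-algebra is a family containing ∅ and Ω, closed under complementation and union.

Seed the family with 𝒢 together with ∅ and Ω: { {}, {C, E}, {A, C, F}, {A, B, D, F}, Ω }.
Iteration 1: 3 new —
  {B, D, E}  = ᶜ of {A, C, F}
  {A, C, E, F}  = {A, C, F} ∪ {C, E}
  {A, B, C, D, F}  = {A, B, D, F} ∪ {A, C, F}
  |family| = 8
Iteration 2: +4 →
  {E}  = ᶜ of {A, B, C, D, F}
  {B, D}  = ᶜ of {A, C, E, F}
  {B, C, D, E}  = {C, E} ∪ {B, D, E}
  {A, B, D, E, F}  = {A, B, D, F} ∪ {B, D, E}
  |family| = 12
Iteration 3. New:
  {C}  = ᶜ of {A, B, D, E, F}
  {A, F}  = ᶜ of {B, C, D, E}
  |family| = 14
Iteration 4: +2 →
  {A, E, F}  = {A, F} ∪ {E}
  {B, C, D}  = {C} ∪ {B, D}
  |family| = 16
Iteration 5: no new sets; the family is a σ-algebra.

Therefore σ(𝒢) = { {}, {C}, {E}, {A, F}, {B, D}, {C, E}, {A, C, F}, {A, E, F}, {B, C, D}, {B, D, E}, {A, B, D, F}, {A, C, E, F}, {B, C, D, E}, {A, B, C, D, F}, {A, B, D, E, F}, Ω } (|σ(𝒢)| = 16).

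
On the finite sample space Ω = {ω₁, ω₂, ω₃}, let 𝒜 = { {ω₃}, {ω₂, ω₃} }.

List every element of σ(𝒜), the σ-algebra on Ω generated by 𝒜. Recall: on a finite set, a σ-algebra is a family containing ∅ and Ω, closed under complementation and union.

σ(𝒜) = { {}, {ω₁}, {ω₂}, {ω₃}, {ω₁, ω₂}, {ω₁, ω₃}, {ω₂, ω₃}, Ω }

Derivation:
Begin from { {}, {ω₃}, {ω₂, ω₃}, Ω } (that is, 𝒜 plus ∅ and Ω).
Step 1. New:
  {ω₁}  = ᶜ of {ω₂, ω₃}
  {ω₁, ω₂}  = ᶜ of {ω₃}
Step 2. New:
  {ω₁, ω₃}  = {ω₃} ∪ {ω₁}
Step 3 (1 new):
  {ω₂}  = ᶜ of {ω₁, ω₃}
Step 4 adds nothing — fixpoint reached.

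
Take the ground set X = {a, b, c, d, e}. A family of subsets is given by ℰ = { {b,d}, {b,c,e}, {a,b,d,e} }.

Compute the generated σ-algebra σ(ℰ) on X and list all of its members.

Begin from { {}, {b,d}, {b,c,e}, {a,b,d,e}, X } (that is, ℰ plus ∅ and X).
Round 1: 4 new —
  {c}  = ᶜ of {a,b,d,e}
  {a,d}  = ᶜ of {b,c,e}
  {a,c,e}  = ᶜ of {b,d}
  {b,c,d,e}  = {b,c,e} ∪ {b,d}
  |family| = 9
Round 2 (6 new):
  {a}  = ᶜ of {b,c,d,e}
  {a,b,d}  = {a,d} ∪ {b,d}
  {a,c,d}  = {c} ∪ {a,d}
  {b,c,d}  = {c} ∪ {b,d}
  {a,b,c,e}  = {a,c,e} ∪ {b,c,e}
  {a,c,d,e}  = {a,c,e} ∪ {a,d}
  |family| = 15
Round 3 adds 7:
  {b}  = ᶜ of {a,c,d,e}
  {d}  = ᶜ of {a,b,c,e}
  {a,c}  = {c} ∪ {a}
  {a,e}  = ᶜ of {b,c,d}
  {b,e}  = ᶜ of {a,c,d}
  {c,e}  = ᶜ of {a,b,d}
  {a,b,c,d}  = {c} ∪ {a,b,d}
  |family| = 22
Round 4 (9 new):
  {e}  = ᶜ of {a,b,c,d}
  {a,b}  = {b} ∪ {a}
  {b,c}  = {b} ∪ {c}
  {c,d}  = {c} ∪ {d}
  {a,b,c}  = {b} ∪ {a,c}
  {a,b,e}  = {b,e} ∪ {a,e}
  {a,d,e}  = {a,d} ∪ {a,e}
  {b,d,e}  = ᶜ of {a,c}
  {c,d,e}  = {c,e} ∪ {d}
  |family| = 31
Round 5: 1 new —
  {d,e}  = ᶜ of {a,b,c}
  |family| = 32
Round 6: no new sets; the family is a σ-algebra.

|σ(ℰ)| = 32.  σ(ℰ) = { {}, {a}, {b}, {c}, {d}, {e}, {a,b}, {a,c}, {a,d}, {a,e}, {b,c}, {b,d}, {b,e}, {c,d}, {c,e}, {d,e}, {a,b,c}, {a,b,d}, {a,b,e}, {a,c,d}, {a,c,e}, {a,d,e}, {b,c,d}, {b,c,e}, {b,d,e}, {c,d,e}, {a,b,c,d}, {a,b,c,e}, {a,b,d,e}, {a,c,d,e}, {b,c,d,e}, X }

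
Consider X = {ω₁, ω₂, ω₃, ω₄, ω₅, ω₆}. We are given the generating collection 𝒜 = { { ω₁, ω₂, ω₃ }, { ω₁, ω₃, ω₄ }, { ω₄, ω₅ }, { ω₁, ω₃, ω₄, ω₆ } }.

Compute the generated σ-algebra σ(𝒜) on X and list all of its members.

σ(𝒜) = { {  }, { ω₂ }, { ω₄ }, { ω₅ }, { ω₆ }, { ω₁, ω₃ }, { ω₂, ω₄ }, { ω₂, ω₅ }, { ω₂, ω₆ }, { ω₄, ω₅ }, { ω₄, ω₆ }, { ω₅, ω₆ }, { ω₁, ω₂, ω₃ }, { ω₁, ω₃, ω₄ }, { ω₁, ω₃, ω₅ }, { ω₁, ω₃, ω₆ }, { ω₂, ω₄, ω₅ }, { ω₂, ω₄, ω₆ }, { ω₂, ω₅, ω₆ }, { ω₄, ω₅, ω₆ }, { ω₁, ω₂, ω₃, ω₄ }, { ω₁, ω₂, ω₃, ω₅ }, { ω₁, ω₂, ω₃, ω₆ }, { ω₁, ω₃, ω₄, ω₅ }, { ω₁, ω₃, ω₄, ω₆ }, { ω₁, ω₃, ω₅, ω₆ }, { ω₂, ω₄, ω₅, ω₆ }, { ω₁, ω₂, ω₃, ω₄, ω₅ }, { ω₁, ω₂, ω₃, ω₄, ω₆ }, { ω₁, ω₂, ω₃, ω₅, ω₆ }, { ω₁, ω₃, ω₄, ω₅, ω₆ }, X }

Derivation:
Begin from { {  }, { ω₄, ω₅ }, { ω₁, ω₂, ω₃ }, { ω₁, ω₃, ω₄ }, { ω₁, ω₃, ω₄, ω₆ }, X } (that is, 𝒜 plus ∅ and X).
Iteration 1: +9 →
  { ω₂, ω₅ }  = complement { ω₁, ω₃, ω₄, ω₆ }
  { ω₂, ω₅, ω₆ }  = complement { ω₁, ω₃, ω₄ }
  { ω₄, ω₅, ω₆ }  = complement { ω₁, ω₂, ω₃ }
  { ω₁, ω₂, ω₃, ω₄ }  = { ω₁, ω₃, ω₄ } ∪ { ω₁, ω₂, ω₃ }
  { ω₁, ω₂, ω₃, ω₆ }  = complement { ω₄, ω₅ }
  { ω₁, ω₃, ω₄, ω₅ }  = { ω₄, ω₅ } ∪ { ω₁, ω₃, ω₄ }
  { ω₁, ω₂, ω₃, ω₄, ω₅ }  = { ω₄, ω₅ } ∪ { ω₁, ω₂, ω₃ }
  { ω₁, ω₂, ω₃, ω₄, ω₆ }  = { ω₁, ω₂, ω₃ } ∪ { ω₁, ω₃, ω₄, ω₆ }
  { ω₁, ω₃, ω₄, ω₅, ω₆ }  = { ω₄, ω₅ } ∪ { ω₁, ω₃, ω₄, ω₆ }
  |family| = 15
Iteration 2: 9 new —
  { ω₂ }  = complement { ω₁, ω₃, ω₄, ω₅, ω₆ }
  { ω₅ }  = complement { ω₁, ω₂, ω₃, ω₄, ω₆ }
  { ω₆ }  = complement { ω₁, ω₂, ω₃, ω₄, ω₅ }
  { ω₂, ω₆ }  = complement { ω₁, ω₃, ω₄, ω₅ }
  { ω₅, ω₆ }  = complement { ω₁, ω₂, ω₃, ω₄ }
  { ω₂, ω₄, ω₅ }  = { ω₂, ω₅ } ∪ { ω₄, ω₅ }
  { ω₁, ω₂, ω₃, ω₅ }  = { ω₂, ω₅ } ∪ { ω₁, ω₂, ω₃ }
  { ω₂, ω₄, ω₅, ω₆ }  = { ω₂, ω₅ } ∪ { ω₄, ω₅, ω₆ }
  { ω₁, ω₂, ω₃, ω₅, ω₆ }  = { ω₂, ω₅ } ∪ { ω₁, ω₂, ω₃, ω₆ }
  |family| = 24
Iteration 3: 4 new —
  { ω₄ }  = complement { ω₁, ω₂, ω₃, ω₅, ω₆ }
  { ω₁, ω₃ }  = complement { ω₂, ω₄, ω₅, ω₆ }
  { ω₄, ω₆ }  = complement { ω₁, ω₂, ω₃, ω₅ }
  { ω₁, ω₃, ω₆ }  = complement { ω₂, ω₄, ω₅ }
  |family| = 28
Iteration 4. New:
  { ω₂, ω₄ }  = { ω₂ } ∪ { ω₄ }
  { ω₁, ω₃, ω₅ }  = { ω₅ } ∪ { ω₁, ω₃ }
  { ω₂, ω₄, ω₆ }  = { ω₂ } ∪ { ω₄, ω₆ }
  { ω₁, ω₃, ω₅, ω₆ }  = { ω₅, ω₆ } ∪ { ω₁, ω₃, ω₆ }
  |family| = 32
After Iteration 5 the family is unchanged; done.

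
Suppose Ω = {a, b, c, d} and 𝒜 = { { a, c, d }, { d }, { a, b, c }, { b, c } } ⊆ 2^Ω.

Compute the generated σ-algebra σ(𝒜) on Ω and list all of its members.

Initial family (6 sets): { {  }, { d }, { b, c }, { a, b, c }, { a, c, d }, Ω }.
Round 1 (3 new):
  { b }  = Ω∖{ a, c, d }
  { a, d }  = Ω∖{ b, c }
  { b, c, d }  = { b, c } ∪ { d }
  (now 9)
Round 2: +3 →
  { a }  = Ω∖{ b, c, d }
  { b, d }  = { b } ∪ { d }
  { a, b, d }  = { b } ∪ { a, d }
  (now 12)
Round 3 (3 new):
  { c }  = Ω∖{ a, b, d }
  { a, b }  = { b } ∪ { a }
  { a, c }  = Ω∖{ b, d }
  (now 15)
Round 4: 1 new —
  { c, d }  = Ω∖{ a, b }
  (now 16)
Round 5: already closed under ᶜ and ∪.

σ(𝒜) = { {  }, { a }, { b }, { c }, { d }, { a, b }, { a, c }, { a, d }, { b, c }, { b, d }, { c, d }, { a, b, c }, { a, b, d }, { a, c, d }, { b, c, d }, Ω }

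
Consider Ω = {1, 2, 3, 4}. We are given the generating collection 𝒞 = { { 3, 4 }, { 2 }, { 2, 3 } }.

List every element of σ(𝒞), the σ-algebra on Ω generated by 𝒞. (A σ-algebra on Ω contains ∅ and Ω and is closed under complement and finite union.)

|σ(𝒞)| = 16.  σ(𝒞) = { {  }, { 1 }, { 2 }, { 3 }, { 4 }, { 1, 2 }, { 1, 3 }, { 1, 4 }, { 2, 3 }, { 2, 4 }, { 3, 4 }, { 1, 2, 3 }, { 1, 2, 4 }, { 1, 3, 4 }, { 2, 3, 4 }, Ω }

Trace:
Seed the family with 𝒞 together with ∅ and Ω: { {  }, { 2 }, { 2, 3 }, { 3, 4 }, Ω }.
Round 1 adds 4:
  { 1, 2 }  = complement { 3, 4 }
  { 1, 4 }  = complement { 2, 3 }
  { 1, 3, 4 }  = complement { 2 }
  { 2, 3, 4 }  = { 3, 4 } ∪ { 2, 3 }
  |family| = 9
Round 2. New:
  { 1 }  = complement { 2, 3, 4 }
  { 1, 2, 3 }  = { 1, 2 } ∪ { 2, 3 }
  { 1, 2, 4 }  = { 1, 2 } ∪ { 1, 4 }
  |family| = 12
Round 3 (2 new):
  { 3 }  = complement { 1, 2, 4 }
  { 4 }  = complement { 1, 2, 3 }
  |family| = 14
Round 4 adds 2:
  { 1, 3 }  = { 3 } ∪ { 1 }
  { 2, 4 }  = { 4 } ∪ { 2 }
  |family| = 16
Round 5: no new sets; the family is a σ-algebra.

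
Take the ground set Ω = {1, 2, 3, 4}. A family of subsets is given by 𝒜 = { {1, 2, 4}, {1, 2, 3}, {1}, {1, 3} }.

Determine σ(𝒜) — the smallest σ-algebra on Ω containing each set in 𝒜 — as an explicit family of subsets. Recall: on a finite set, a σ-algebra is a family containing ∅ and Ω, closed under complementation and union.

Begin from { ∅, {1}, {1, 3}, {1, 2, 3}, {1, 2, 4}, Ω } (that is, 𝒜 plus ∅ and Ω).
Step 1: 4 new —
  {3}  = complement {1, 2, 4}
  {4}  = complement {1, 2, 3}
  {2, 4}  = complement {1, 3}
  {2, 3, 4}  = complement {1}
  [10 total]
Step 2: 3 new —
  {1, 4}  = {4} ∪ {1}
  {3, 4}  = {3} ∪ {4}
  {1, 3, 4}  = {1, 3} ∪ {4}
  [13 total]
Step 3: +3 →
  {2}  = complement {1, 3, 4}
  {1, 2}  = complement {3, 4}
  {2, 3}  = complement {1, 4}
  [16 total]
Step 4 adds nothing — fixpoint reached.

Therefore σ(𝒜) = { ∅, {1}, {2}, {3}, {4}, {1, 2}, {1, 3}, {1, 4}, {2, 3}, {2, 4}, {3, 4}, {1, 2, 3}, {1, 2, 4}, {1, 3, 4}, {2, 3, 4}, Ω } (|σ(𝒜)| = 16).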